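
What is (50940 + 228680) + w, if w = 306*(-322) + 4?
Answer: 181092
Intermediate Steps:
w = -98528 (w = -98532 + 4 = -98528)
(50940 + 228680) + w = (50940 + 228680) - 98528 = 279620 - 98528 = 181092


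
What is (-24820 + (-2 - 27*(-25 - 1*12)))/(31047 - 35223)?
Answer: 2647/464 ≈ 5.7047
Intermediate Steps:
(-24820 + (-2 - 27*(-25 - 1*12)))/(31047 - 35223) = (-24820 + (-2 - 27*(-25 - 12)))/(-4176) = (-24820 + (-2 - 27*(-37)))*(-1/4176) = (-24820 + (-2 + 999))*(-1/4176) = (-24820 + 997)*(-1/4176) = -23823*(-1/4176) = 2647/464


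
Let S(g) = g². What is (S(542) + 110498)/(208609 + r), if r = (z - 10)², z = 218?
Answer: 404262/251873 ≈ 1.6050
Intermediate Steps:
r = 43264 (r = (218 - 10)² = 208² = 43264)
(S(542) + 110498)/(208609 + r) = (542² + 110498)/(208609 + 43264) = (293764 + 110498)/251873 = 404262*(1/251873) = 404262/251873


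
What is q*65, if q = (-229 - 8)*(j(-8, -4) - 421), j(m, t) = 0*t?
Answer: 6485505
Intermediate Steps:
j(m, t) = 0
q = 99777 (q = (-229 - 8)*(0 - 421) = -237*(-421) = 99777)
q*65 = 99777*65 = 6485505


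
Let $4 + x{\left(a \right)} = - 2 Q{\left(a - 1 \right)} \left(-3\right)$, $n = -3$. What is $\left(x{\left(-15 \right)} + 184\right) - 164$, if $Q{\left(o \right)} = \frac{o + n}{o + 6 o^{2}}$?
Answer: $\frac{637}{40} \approx 15.925$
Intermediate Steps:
$Q{\left(o \right)} = \frac{-3 + o}{o + 6 o^{2}}$ ($Q{\left(o \right)} = \frac{o - 3}{o + 6 o^{2}} = \frac{-3 + o}{o + 6 o^{2}}$)
$x{\left(a \right)} = -4 + \frac{6 \left(-4 + a\right)}{\left(-1 + a\right) \left(-5 + 6 a\right)}$ ($x{\left(a \right)} = -4 + - 2 \frac{-3 + \left(a - 1\right)}{\left(a - 1\right) \left(1 + 6 \left(a - 1\right)\right)} \left(-3\right) = -4 + - 2 \frac{-3 + \left(-1 + a\right)}{\left(-1 + a\right) \left(1 + 6 \left(-1 + a\right)\right)} \left(-3\right) = -4 + - 2 \frac{-4 + a}{\left(-1 + a\right) \left(1 + \left(-6 + 6 a\right)\right)} \left(-3\right) = -4 + - 2 \frac{-4 + a}{\left(-1 + a\right) \left(-5 + 6 a\right)} \left(-3\right) = -4 + - \frac{2 \left(-4 + a\right)}{\left(-1 + a\right) \left(-5 + 6 a\right)} \left(-3\right) = -4 + \frac{6 \left(-4 + a\right)}{\left(-1 + a\right) \left(-5 + 6 a\right)}$)
$\left(x{\left(-15 \right)} + 184\right) - 164 = \left(\frac{2 \left(-22 - 12 \left(-15\right)^{2} + 25 \left(-15\right)\right)}{5 - -165 + 6 \left(-15\right)^{2}} + 184\right) - 164 = \left(\frac{2 \left(-22 - 2700 - 375\right)}{5 + 165 + 6 \cdot 225} + 184\right) - 164 = \left(\frac{2 \left(-22 - 2700 - 375\right)}{5 + 165 + 1350} + 184\right) - 164 = \left(2 \cdot \frac{1}{1520} \left(-3097\right) + 184\right) - 164 = \left(- \frac{163}{40} + 184\right) - 164 = \frac{7197}{40} - 164 = \frac{637}{40}$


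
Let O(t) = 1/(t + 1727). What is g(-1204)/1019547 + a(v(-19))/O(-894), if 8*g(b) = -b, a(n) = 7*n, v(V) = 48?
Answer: 570717941773/2039094 ≈ 2.7989e+5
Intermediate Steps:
O(t) = 1/(1727 + t)
g(b) = -b/8 (g(b) = (-b)/8 = -b/8)
g(-1204)/1019547 + a(v(-19))/O(-894) = -1/8*(-1204)/1019547 + (7*48)/(1/(1727 - 894)) = (301/2)*(1/1019547) + 336/(1/833) = 301/2039094 + 336/(1/833) = 301/2039094 + 336*833 = 301/2039094 + 279888 = 570717941773/2039094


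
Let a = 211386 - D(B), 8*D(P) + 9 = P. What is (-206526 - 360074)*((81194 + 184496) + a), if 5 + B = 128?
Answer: -270303187550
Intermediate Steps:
B = 123 (B = -5 + 128 = 123)
D(P) = -9/8 + P/8
a = 845487/4 (a = 211386 - (-9/8 + (⅛)*123) = 211386 - (-9/8 + 123/8) = 211386 - 1*57/4 = 211386 - 57/4 = 845487/4 ≈ 2.1137e+5)
(-206526 - 360074)*((81194 + 184496) + a) = (-206526 - 360074)*((81194 + 184496) + 845487/4) = -566600*(265690 + 845487/4) = -566600*1908247/4 = -270303187550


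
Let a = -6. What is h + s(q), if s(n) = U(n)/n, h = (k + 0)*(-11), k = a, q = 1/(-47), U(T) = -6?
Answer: 348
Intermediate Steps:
q = -1/47 ≈ -0.021277
k = -6
h = 66 (h = (-6 + 0)*(-11) = -6*(-11) = 66)
s(n) = -6/n
h + s(q) = 66 - 6/(-1/47) = 66 - 6*(-47) = 66 + 282 = 348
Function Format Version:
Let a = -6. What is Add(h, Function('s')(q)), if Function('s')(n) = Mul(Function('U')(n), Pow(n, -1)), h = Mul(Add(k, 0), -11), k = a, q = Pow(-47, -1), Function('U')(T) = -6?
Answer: 348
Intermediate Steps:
q = Rational(-1, 47) ≈ -0.021277
k = -6
h = 66 (h = Mul(Add(-6, 0), -11) = Mul(-6, -11) = 66)
Function('s')(n) = Mul(-6, Pow(n, -1))
Add(h, Function('s')(q)) = Add(66, Mul(-6, Pow(Rational(-1, 47), -1))) = Add(66, Mul(-6, -47)) = Add(66, 282) = 348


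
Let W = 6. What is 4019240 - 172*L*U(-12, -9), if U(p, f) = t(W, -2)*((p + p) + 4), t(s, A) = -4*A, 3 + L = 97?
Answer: 6606120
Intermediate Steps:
L = 94 (L = -3 + 97 = 94)
U(p, f) = 32 + 16*p (U(p, f) = (-4*(-2))*((p + p) + 4) = 8*(2*p + 4) = 8*(4 + 2*p) = 32 + 16*p)
4019240 - 172*L*U(-12, -9) = 4019240 - 172*94*(32 + 16*(-12)) = 4019240 - 16168*(32 - 192) = 4019240 - 16168*(-160) = 4019240 - 1*(-2586880) = 4019240 + 2586880 = 6606120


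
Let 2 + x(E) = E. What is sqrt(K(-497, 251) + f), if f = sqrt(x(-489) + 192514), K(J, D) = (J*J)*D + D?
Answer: sqrt(61999510 + sqrt(192023)) ≈ 7874.0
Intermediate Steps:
K(J, D) = D + D*J**2 (K(J, D) = J**2*D + D = D*J**2 + D = D + D*J**2)
x(E) = -2 + E
f = sqrt(192023) (f = sqrt((-2 - 489) + 192514) = sqrt(-491 + 192514) = sqrt(192023) ≈ 438.20)
sqrt(K(-497, 251) + f) = sqrt(251*(1 + (-497)**2) + sqrt(192023)) = sqrt(251*(1 + 247009) + sqrt(192023)) = sqrt(251*247010 + sqrt(192023)) = sqrt(61999510 + sqrt(192023))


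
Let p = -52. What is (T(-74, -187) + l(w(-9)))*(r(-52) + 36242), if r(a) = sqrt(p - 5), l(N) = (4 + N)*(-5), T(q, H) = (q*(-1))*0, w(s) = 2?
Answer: -1087260 - 30*I*sqrt(57) ≈ -1.0873e+6 - 226.5*I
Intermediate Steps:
T(q, H) = 0 (T(q, H) = -q*0 = 0)
l(N) = -20 - 5*N
r(a) = I*sqrt(57) (r(a) = sqrt(-52 - 5) = sqrt(-57) = I*sqrt(57))
(T(-74, -187) + l(w(-9)))*(r(-52) + 36242) = (0 + (-20 - 5*2))*(I*sqrt(57) + 36242) = (0 + (-20 - 10))*(36242 + I*sqrt(57)) = (0 - 30)*(36242 + I*sqrt(57)) = -30*(36242 + I*sqrt(57)) = -1087260 - 30*I*sqrt(57)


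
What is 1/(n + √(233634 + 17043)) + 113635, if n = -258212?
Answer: 7576407521192333/66673186267 - 3*√27853/66673186267 ≈ 1.1364e+5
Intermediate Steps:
1/(n + √(233634 + 17043)) + 113635 = 1/(-258212 + √(233634 + 17043)) + 113635 = 1/(-258212 + √250677) + 113635 = 1/(-258212 + 3*√27853) + 113635 = 113635 + 1/(-258212 + 3*√27853)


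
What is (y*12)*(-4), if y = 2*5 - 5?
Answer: -240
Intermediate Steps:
y = 5 (y = 10 - 5 = 5)
(y*12)*(-4) = (5*12)*(-4) = 60*(-4) = -240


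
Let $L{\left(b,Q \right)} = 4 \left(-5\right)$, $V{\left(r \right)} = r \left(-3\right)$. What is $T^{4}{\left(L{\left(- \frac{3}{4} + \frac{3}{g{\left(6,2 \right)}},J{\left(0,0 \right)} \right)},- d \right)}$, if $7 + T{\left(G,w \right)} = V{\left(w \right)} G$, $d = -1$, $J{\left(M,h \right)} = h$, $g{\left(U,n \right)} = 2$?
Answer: $7890481$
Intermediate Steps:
$V{\left(r \right)} = - 3 r$
$L{\left(b,Q \right)} = -20$
$T{\left(G,w \right)} = -7 - 3 G w$ ($T{\left(G,w \right)} = -7 + - 3 w G = -7 - 3 G w$)
$T^{4}{\left(L{\left(- \frac{3}{4} + \frac{3}{g{\left(6,2 \right)}},J{\left(0,0 \right)} \right)},- d \right)} = \left(-7 - - 60 \left(\left(-1\right) \left(-1\right)\right)\right)^{4} = \left(-7 - \left(-60\right) 1\right)^{4} = \left(-7 + 60\right)^{4} = 53^{4} = 7890481$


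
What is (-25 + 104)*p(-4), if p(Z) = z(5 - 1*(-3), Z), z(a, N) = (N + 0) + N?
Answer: -632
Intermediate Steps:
z(a, N) = 2*N (z(a, N) = N + N = 2*N)
p(Z) = 2*Z
(-25 + 104)*p(-4) = (-25 + 104)*(2*(-4)) = 79*(-8) = -632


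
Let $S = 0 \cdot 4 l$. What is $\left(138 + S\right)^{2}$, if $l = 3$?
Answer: $19044$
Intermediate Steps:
$S = 0$ ($S = 0 \cdot 4 \cdot 3 = 0 \cdot 3 = 0$)
$\left(138 + S\right)^{2} = \left(138 + 0\right)^{2} = 138^{2} = 19044$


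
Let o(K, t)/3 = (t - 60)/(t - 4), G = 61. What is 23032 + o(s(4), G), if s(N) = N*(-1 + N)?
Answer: 437609/19 ≈ 23032.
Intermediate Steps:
o(K, t) = 3*(-60 + t)/(-4 + t) (o(K, t) = 3*((t - 60)/(t - 4)) = 3*((-60 + t)/(-4 + t)) = 3*(-60 + t)/(-4 + t))
23032 + o(s(4), G) = 23032 + 3*(-60 + 61)/(-4 + 61) = 23032 + 3*1/57 = 23032 + 3*(1/57)*1 = 23032 + 1/19 = 437609/19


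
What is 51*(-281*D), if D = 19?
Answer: -272289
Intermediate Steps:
51*(-281*D) = 51*(-281*19) = 51*(-5339) = -272289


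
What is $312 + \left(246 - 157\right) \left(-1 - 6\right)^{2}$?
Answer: $4673$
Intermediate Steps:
$312 + \left(246 - 157\right) \left(-1 - 6\right)^{2} = 312 + \left(246 - 157\right) \left(-7\right)^{2} = 312 + 89 \cdot 49 = 312 + 4361 = 4673$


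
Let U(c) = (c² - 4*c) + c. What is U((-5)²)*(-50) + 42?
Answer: -27458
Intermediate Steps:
U(c) = c² - 3*c
U((-5)²)*(-50) + 42 = ((-5)²*(-3 + (-5)²))*(-50) + 42 = (25*(-3 + 25))*(-50) + 42 = (25*22)*(-50) + 42 = 550*(-50) + 42 = -27500 + 42 = -27458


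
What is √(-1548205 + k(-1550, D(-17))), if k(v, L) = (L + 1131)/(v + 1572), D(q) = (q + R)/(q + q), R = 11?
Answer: 4*I*√3383586415/187 ≈ 1244.2*I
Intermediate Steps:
D(q) = (11 + q)/(2*q) (D(q) = (q + 11)/(q + q) = (11 + q)/((2*q)) = (11 + q)*(1/(2*q)) = (11 + q)/(2*q))
k(v, L) = (1131 + L)/(1572 + v)
√(-1548205 + k(-1550, D(-17))) = √(-1548205 + (1131 + (½)*(11 - 17)/(-17))/(1572 - 1550)) = √(-1548205 + (1131 + (½)*(-1/17)*(-6))/22) = √(-1548205 + (1131 + 3/17)/22) = √(-1548205 + (1/22)*(19230/17)) = √(-1548205 + 9615/187) = √(-289504720/187) = 4*I*√3383586415/187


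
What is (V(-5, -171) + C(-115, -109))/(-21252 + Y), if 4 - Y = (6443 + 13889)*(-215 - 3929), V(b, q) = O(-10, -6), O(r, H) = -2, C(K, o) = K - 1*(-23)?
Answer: -47/42117280 ≈ -1.1159e-6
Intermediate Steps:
C(K, o) = 23 + K (C(K, o) = K + 23 = 23 + K)
V(b, q) = -2
Y = 84255812 (Y = 4 - (6443 + 13889)*(-215 - 3929) = 4 - 20332*(-4144) = 4 - 1*(-84255808) = 4 + 84255808 = 84255812)
(V(-5, -171) + C(-115, -109))/(-21252 + Y) = (-2 + (23 - 115))/(-21252 + 84255812) = (-2 - 92)/84234560 = -94*1/84234560 = -47/42117280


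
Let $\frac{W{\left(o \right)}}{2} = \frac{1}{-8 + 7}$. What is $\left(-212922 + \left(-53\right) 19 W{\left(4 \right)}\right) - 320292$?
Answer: $-531200$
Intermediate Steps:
$W{\left(o \right)} = -2$ ($W{\left(o \right)} = \frac{2}{-8 + 7} = \frac{2}{-1} = 2 \left(-1\right) = -2$)
$\left(-212922 + \left(-53\right) 19 W{\left(4 \right)}\right) - 320292 = \left(-212922 + \left(-53\right) 19 \left(-2\right)\right) - 320292 = \left(-212922 - -2014\right) - 320292 = \left(-212922 + 2014\right) - 320292 = -210908 - 320292 = -531200$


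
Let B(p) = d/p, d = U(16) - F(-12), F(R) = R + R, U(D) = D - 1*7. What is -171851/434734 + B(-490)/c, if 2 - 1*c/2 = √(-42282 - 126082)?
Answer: -7088888419271/17932847057440 - 33*I*√859/11785760 ≈ -0.3953 - 8.2064e-5*I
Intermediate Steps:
U(D) = -7 + D (U(D) = D - 7 = -7 + D)
F(R) = 2*R
d = 33 (d = (-7 + 16) - 2*(-12) = 9 - 1*(-24) = 9 + 24 = 33)
c = 4 - 28*I*√859 (c = 4 - 2*√(-42282 - 126082) = 4 - 28*I*√859 ≈ 4.0 - 820.64*I)
B(p) = 33/p
-171851/434734 + B(-490)/c = -171851/434734 + (33/(-490))/(4 - 28*I*√859) = -171851*1/434734 + (33*(-1/490))/(4 - 28*I*√859) = -171851/434734 - 33/(490*(4 - 28*I*√859))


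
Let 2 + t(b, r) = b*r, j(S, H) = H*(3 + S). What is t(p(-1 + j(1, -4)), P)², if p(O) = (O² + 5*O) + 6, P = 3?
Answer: 394384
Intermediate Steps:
p(O) = 6 + O² + 5*O
t(b, r) = -2 + b*r
t(p(-1 + j(1, -4)), P)² = (-2 + (6 + (-1 - 4*(3 + 1))² + 5*(-1 - 4*(3 + 1)))*3)² = (-2 + (6 + (-1 - 4*4)² + 5*(-1 - 4*4))*3)² = (-2 + (6 + (-1 - 16)² + 5*(-1 - 16))*3)² = (-2 + (6 + (-17)² + 5*(-17))*3)² = (-2 + (6 + 289 - 85)*3)² = (-2 + 210*3)² = (-2 + 630)² = 628² = 394384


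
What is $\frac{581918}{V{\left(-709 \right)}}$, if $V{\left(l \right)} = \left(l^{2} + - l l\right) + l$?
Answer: $- \frac{581918}{709} \approx -820.76$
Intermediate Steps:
$V{\left(l \right)} = l$ ($V{\left(l \right)} = \left(l^{2} - l^{2}\right) + l = 0 + l = l$)
$\frac{581918}{V{\left(-709 \right)}} = \frac{581918}{-709} = 581918 \left(- \frac{1}{709}\right) = - \frac{581918}{709}$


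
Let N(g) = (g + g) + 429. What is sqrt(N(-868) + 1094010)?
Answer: sqrt(1092703) ≈ 1045.3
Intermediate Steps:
N(g) = 429 + 2*g (N(g) = 2*g + 429 = 429 + 2*g)
sqrt(N(-868) + 1094010) = sqrt((429 + 2*(-868)) + 1094010) = sqrt((429 - 1736) + 1094010) = sqrt(-1307 + 1094010) = sqrt(1092703)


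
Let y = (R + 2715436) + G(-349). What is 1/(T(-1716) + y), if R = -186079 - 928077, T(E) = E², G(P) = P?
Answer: 1/4545587 ≈ 2.1999e-7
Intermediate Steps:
R = -1114156
y = 1600931 (y = (-1114156 + 2715436) - 349 = 1601280 - 349 = 1600931)
1/(T(-1716) + y) = 1/((-1716)² + 1600931) = 1/(2944656 + 1600931) = 1/4545587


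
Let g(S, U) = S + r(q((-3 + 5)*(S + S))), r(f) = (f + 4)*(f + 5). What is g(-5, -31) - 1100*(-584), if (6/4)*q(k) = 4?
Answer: 5782015/9 ≈ 6.4245e+5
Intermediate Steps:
q(k) = 8/3 (q(k) = (⅔)*4 = 8/3)
r(f) = (4 + f)*(5 + f)
g(S, U) = 460/9 + S (g(S, U) = S + (20 + (8/3)² + 9*(8/3)) = S + (20 + 64/9 + 24) = S + 460/9 = 460/9 + S)
g(-5, -31) - 1100*(-584) = (460/9 - 5) - 1100*(-584) = 415/9 + 642400 = 5782015/9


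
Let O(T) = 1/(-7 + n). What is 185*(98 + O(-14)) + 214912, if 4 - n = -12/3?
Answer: 233227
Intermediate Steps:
n = 8 (n = 4 - (-12)/3 = 4 - 1*(-4) = 4 + 4 = 8)
O(T) = 1 (O(T) = 1/(-7 + 8) = 1/1 = 1)
185*(98 + O(-14)) + 214912 = 185*(98 + 1) + 214912 = 185*99 + 214912 = 18315 + 214912 = 233227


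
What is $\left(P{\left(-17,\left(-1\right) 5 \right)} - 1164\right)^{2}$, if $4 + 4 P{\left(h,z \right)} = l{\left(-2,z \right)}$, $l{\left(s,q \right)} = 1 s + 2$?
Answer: $1357225$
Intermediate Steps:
$l{\left(s,q \right)} = 2 + s$ ($l{\left(s,q \right)} = s + 2 = 2 + s$)
$P{\left(h,z \right)} = -1$ ($P{\left(h,z \right)} = -1 + \frac{2 - 2}{4} = -1 + \frac{1}{4} \cdot 0 = -1 + 0 = -1$)
$\left(P{\left(-17,\left(-1\right) 5 \right)} - 1164\right)^{2} = \left(-1 - 1164\right)^{2} = \left(-1165\right)^{2} = 1357225$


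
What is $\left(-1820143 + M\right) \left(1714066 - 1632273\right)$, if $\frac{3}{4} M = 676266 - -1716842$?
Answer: $\frac{336333061379}{3} \approx 1.1211 \cdot 10^{11}$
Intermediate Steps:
$M = \frac{9572432}{3}$ ($M = \frac{4 \left(676266 - -1716842\right)}{3} = \frac{4 \left(676266 + 1716842\right)}{3} = \frac{4}{3} \cdot 2393108 = \frac{9572432}{3} \approx 3.1908 \cdot 10^{6}$)
$\left(-1820143 + M\right) \left(1714066 - 1632273\right) = \left(-1820143 + \frac{9572432}{3}\right) \left(1714066 - 1632273\right) = \frac{4112003}{3} \cdot 81793 = \frac{336333061379}{3}$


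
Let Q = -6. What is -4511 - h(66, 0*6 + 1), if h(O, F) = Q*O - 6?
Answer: -4109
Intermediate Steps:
h(O, F) = -6 - 6*O (h(O, F) = -6*O - 6 = -6 - 6*O)
-4511 - h(66, 0*6 + 1) = -4511 - (-6 - 6*66) = -4511 - (-6 - 396) = -4511 - 1*(-402) = -4511 + 402 = -4109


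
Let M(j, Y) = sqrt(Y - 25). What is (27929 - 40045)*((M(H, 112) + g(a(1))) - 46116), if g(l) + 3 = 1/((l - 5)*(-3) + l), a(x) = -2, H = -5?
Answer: 10616766160/19 - 12116*sqrt(87) ≈ 5.5866e+8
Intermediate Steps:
M(j, Y) = sqrt(-25 + Y)
g(l) = -3 + 1/(15 - 2*l) (g(l) = -3 + 1/((l - 5)*(-3) + l) = -3 + 1/((-5 + l)*(-3) + l) = -3 + 1/((15 - 3*l) + l) = -3 + 1/(15 - 2*l))
(27929 - 40045)*((M(H, 112) + g(a(1))) - 46116) = (27929 - 40045)*((sqrt(-25 + 112) + 2*(22 - 3*(-2))/(-15 + 2*(-2))) - 46116) = -12116*((sqrt(87) + 2*(22 + 6)/(-15 - 4)) - 46116) = -12116*((sqrt(87) + 2*28/(-19)) - 46116) = -12116*((sqrt(87) + 2*(-1/19)*28) - 46116) = -12116*((sqrt(87) - 56/19) - 46116) = -12116*((-56/19 + sqrt(87)) - 46116) = -12116*(-876260/19 + sqrt(87)) = 10616766160/19 - 12116*sqrt(87)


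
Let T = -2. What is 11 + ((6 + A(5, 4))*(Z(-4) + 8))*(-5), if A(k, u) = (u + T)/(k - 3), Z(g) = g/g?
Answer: -304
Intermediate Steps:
Z(g) = 1
A(k, u) = (-2 + u)/(-3 + k) (A(k, u) = (u - 2)/(k - 3) = (-2 + u)/(-3 + k))
11 + ((6 + A(5, 4))*(Z(-4) + 8))*(-5) = 11 + ((6 + (-2 + 4)/(-3 + 5))*(1 + 8))*(-5) = 11 + ((6 + 2/2)*9)*(-5) = 11 + ((6 + (½)*2)*9)*(-5) = 11 + ((6 + 1)*9)*(-5) = 11 + (7*9)*(-5) = 11 + 63*(-5) = 11 - 315 = -304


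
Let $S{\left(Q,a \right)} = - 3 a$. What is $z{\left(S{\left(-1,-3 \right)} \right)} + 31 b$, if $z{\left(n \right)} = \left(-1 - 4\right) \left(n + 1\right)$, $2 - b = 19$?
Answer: $-577$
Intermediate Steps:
$b = -17$ ($b = 2 - 19 = -17$)
$z{\left(n \right)} = -5 - 5 n$ ($z{\left(n \right)} = - 5 \left(1 + n\right) = -5 - 5 n$)
$z{\left(S{\left(-1,-3 \right)} \right)} + 31 b = \left(-5 - 5 \left(\left(-3\right) \left(-3\right)\right)\right) + 31 \left(-17\right) = \left(-5 - 45\right) - 527 = -50 - 527 = -577$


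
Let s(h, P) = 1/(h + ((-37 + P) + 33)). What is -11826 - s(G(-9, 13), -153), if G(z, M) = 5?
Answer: -1797551/152 ≈ -11826.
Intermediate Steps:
s(h, P) = 1/(-4 + P + h) (s(h, P) = 1/(h + (-4 + P)) = 1/(-4 + P + h))
-11826 - s(G(-9, 13), -153) = -11826 - 1/(-4 - 153 + 5) = -11826 - 1/(-152) = -11826 - 1*(-1/152) = -11826 + 1/152 = -1797551/152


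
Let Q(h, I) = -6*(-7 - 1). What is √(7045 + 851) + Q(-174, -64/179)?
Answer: 48 + 2*√1974 ≈ 136.86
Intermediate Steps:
Q(h, I) = 48 (Q(h, I) = -6*(-8) = 48)
√(7045 + 851) + Q(-174, -64/179) = √(7045 + 851) + 48 = √7896 + 48 = 2*√1974 + 48 = 48 + 2*√1974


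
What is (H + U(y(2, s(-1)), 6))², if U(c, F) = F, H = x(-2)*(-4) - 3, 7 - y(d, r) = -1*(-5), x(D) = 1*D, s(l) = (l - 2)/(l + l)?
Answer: 121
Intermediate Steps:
s(l) = (-2 + l)/(2*l) (s(l) = (-2 + l)/((2*l)) = (-2 + l)*(1/(2*l)) = (-2 + l)/(2*l))
x(D) = D
y(d, r) = 2 (y(d, r) = 7 - (-1)*(-5) = 7 - 1*5 = 7 - 5 = 2)
H = 5 (H = -2*(-4) - 3 = 8 - 3 = 5)
(H + U(y(2, s(-1)), 6))² = (5 + 6)² = 11² = 121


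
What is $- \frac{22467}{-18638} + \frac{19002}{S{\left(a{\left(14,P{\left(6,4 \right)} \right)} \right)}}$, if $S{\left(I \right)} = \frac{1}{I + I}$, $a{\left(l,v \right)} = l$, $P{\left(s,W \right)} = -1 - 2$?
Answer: $\frac{9916482195}{18638} \approx 5.3206 \cdot 10^{5}$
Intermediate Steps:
$P{\left(s,W \right)} = -3$ ($P{\left(s,W \right)} = -1 - 2 = -3$)
$S{\left(I \right)} = \frac{1}{2 I}$
$- \frac{22467}{-18638} + \frac{19002}{S{\left(a{\left(14,P{\left(6,4 \right)} \right)} \right)}} = - \frac{22467}{-18638} + \frac{19002}{\frac{1}{2} \cdot \frac{1}{14}} = \left(-22467\right) \left(- \frac{1}{18638}\right) + \frac{19002}{\frac{1}{2} \cdot \frac{1}{14}} = \frac{22467}{18638} + 19002 \frac{1}{\frac{1}{28}} = \frac{22467}{18638} + 19002 \cdot 28 = \frac{22467}{18638} + 532056 = \frac{9916482195}{18638}$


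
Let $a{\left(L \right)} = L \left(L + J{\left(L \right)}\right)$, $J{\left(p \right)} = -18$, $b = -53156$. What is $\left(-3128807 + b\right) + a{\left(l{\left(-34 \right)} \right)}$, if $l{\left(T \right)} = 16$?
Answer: $-3181995$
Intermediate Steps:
$a{\left(L \right)} = L \left(-18 + L\right)$ ($a{\left(L \right)} = L \left(L - 18\right) = L \left(-18 + L\right)$)
$\left(-3128807 + b\right) + a{\left(l{\left(-34 \right)} \right)} = \left(-3128807 - 53156\right) + 16 \left(-18 + 16\right) = -3181963 + 16 \left(-2\right) = -3181963 - 32 = -3181995$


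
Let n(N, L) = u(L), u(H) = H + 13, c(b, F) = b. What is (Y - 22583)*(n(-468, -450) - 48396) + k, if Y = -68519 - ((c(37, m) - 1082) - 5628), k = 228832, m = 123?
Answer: 4123150189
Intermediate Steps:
u(H) = 13 + H
n(N, L) = 13 + L
Y = -61846 (Y = -68519 - ((37 - 1082) - 5628) = -68519 - (-1045 - 5628) = -68519 - 1*(-6673) = -68519 + 6673 = -61846)
(Y - 22583)*(n(-468, -450) - 48396) + k = (-61846 - 22583)*((13 - 450) - 48396) + 228832 = -84429*(-437 - 48396) + 228832 = -84429*(-48833) + 228832 = 4122921357 + 228832 = 4123150189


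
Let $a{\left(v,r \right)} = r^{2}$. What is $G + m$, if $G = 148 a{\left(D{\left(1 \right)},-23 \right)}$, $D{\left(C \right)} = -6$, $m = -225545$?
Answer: $-147253$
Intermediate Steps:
$G = 78292$ ($G = 148 \left(-23\right)^{2} = 148 \cdot 529 = 78292$)
$G + m = 78292 - 225545 = -147253$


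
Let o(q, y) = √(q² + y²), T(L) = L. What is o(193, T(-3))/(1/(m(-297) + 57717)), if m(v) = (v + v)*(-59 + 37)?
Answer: 70785*√37258 ≈ 1.3663e+7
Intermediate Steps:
m(v) = -44*v (m(v) = (2*v)*(-22) = -44*v)
o(193, T(-3))/(1/(m(-297) + 57717)) = √(193² + (-3)²)/(1/(-44*(-297) + 57717)) = √(37249 + 9)/(1/(13068 + 57717)) = √37258/(1/70785) = √37258*70785 = 70785*√37258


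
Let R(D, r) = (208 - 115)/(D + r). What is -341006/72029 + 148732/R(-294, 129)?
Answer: -589226518726/2232899 ≈ -2.6388e+5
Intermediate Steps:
R(D, r) = 93/(D + r)
-341006/72029 + 148732/R(-294, 129) = -341006/72029 + 148732/((93/(-294 + 129))) = -341006*1/72029 + 148732/((93/(-165))) = -341006/72029 + 148732/((93*(-1/165))) = -341006/72029 + 148732/(-31/55) = -341006/72029 + 148732*(-55/31) = -341006/72029 - 8180260/31 = -589226518726/2232899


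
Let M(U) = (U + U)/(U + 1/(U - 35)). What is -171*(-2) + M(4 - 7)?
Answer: 39558/115 ≈ 343.98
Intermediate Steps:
M(U) = 2*U/(U + 1/(-35 + U)) (M(U) = (2*U)/(U + 1/(-35 + U)) = 2*U/(U + 1/(-35 + U)))
-171*(-2) + M(4 - 7) = -171*(-2) + 2*(4 - 7)*(-35 + (4 - 7))/(1 + (4 - 7)² - 35*(4 - 7)) = 342 + 2*(-3)*(-35 - 3)/(1 + (-3)² - 35*(-3)) = 342 + 2*(-3)*(-38)/(1 + 9 + 105) = 342 + 2*(-3)*(-38)/115 = 342 + 2*(-3)*(1/115)*(-38) = 342 + 228/115 = 39558/115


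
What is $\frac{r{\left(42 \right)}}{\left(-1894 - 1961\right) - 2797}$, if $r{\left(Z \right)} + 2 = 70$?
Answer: $- \frac{17}{1663} \approx -0.010222$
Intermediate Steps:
$r{\left(Z \right)} = 68$ ($r{\left(Z \right)} = -2 + 70 = 68$)
$\frac{r{\left(42 \right)}}{\left(-1894 - 1961\right) - 2797} = \frac{68}{\left(-1894 - 1961\right) - 2797} = \frac{68}{-3855 - 2797} = \frac{68}{-6652} = 68 \left(- \frac{1}{6652}\right) = - \frac{17}{1663}$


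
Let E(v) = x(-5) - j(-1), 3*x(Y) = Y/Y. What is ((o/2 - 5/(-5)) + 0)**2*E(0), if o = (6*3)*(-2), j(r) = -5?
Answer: 4624/3 ≈ 1541.3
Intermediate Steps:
o = -36 (o = 18*(-2) = -36)
x(Y) = 1/3 (x(Y) = (Y/Y)/3 = (1/3)*1 = 1/3)
E(v) = 16/3 (E(v) = 1/3 - 1*(-5) = 1/3 + 5 = 16/3)
((o/2 - 5/(-5)) + 0)**2*E(0) = ((-36/2 - 5/(-5)) + 0)**2*(16/3) = ((-36*1/2 - 5*(-1/5)) + 0)**2*(16/3) = ((-18 + 1) + 0)**2*(16/3) = (-17 + 0)**2*(16/3) = (-17)**2*(16/3) = 289*(16/3) = 4624/3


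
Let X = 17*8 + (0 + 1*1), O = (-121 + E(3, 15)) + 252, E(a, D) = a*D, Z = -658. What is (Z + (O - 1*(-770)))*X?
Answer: 39456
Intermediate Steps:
E(a, D) = D*a
O = 176 (O = (-121 + 15*3) + 252 = (-121 + 45) + 252 = -76 + 252 = 176)
X = 137 (X = 136 + (0 + 1) = 136 + 1 = 137)
(Z + (O - 1*(-770)))*X = (-658 + (176 - 1*(-770)))*137 = (-658 + (176 + 770))*137 = (-658 + 946)*137 = 288*137 = 39456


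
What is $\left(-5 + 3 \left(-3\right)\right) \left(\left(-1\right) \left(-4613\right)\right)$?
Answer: $-64582$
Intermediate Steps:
$\left(-5 + 3 \left(-3\right)\right) \left(\left(-1\right) \left(-4613\right)\right) = \left(-5 - 9\right) 4613 = \left(-14\right) 4613 = -64582$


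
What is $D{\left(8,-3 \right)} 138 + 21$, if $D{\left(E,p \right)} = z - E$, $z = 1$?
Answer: $-945$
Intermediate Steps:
$D{\left(E,p \right)} = 1 - E$
$D{\left(8,-3 \right)} 138 + 21 = \left(1 - 8\right) 138 + 21 = \left(-7\right) 138 + 21 = -966 + 21 = -945$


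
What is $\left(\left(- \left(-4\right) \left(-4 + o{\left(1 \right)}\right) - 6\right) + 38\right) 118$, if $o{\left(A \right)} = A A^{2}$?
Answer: $2360$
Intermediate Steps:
$o{\left(A \right)} = A^{3}$
$\left(\left(- \left(-4\right) \left(-4 + o{\left(1 \right)}\right) - 6\right) + 38\right) 118 = \left(\left(- \left(-4\right) \left(-4 + 1^{3}\right) - 6\right) + 38\right) 118 = \left(\left(- \left(-4\right) \left(-4 + 1\right) - 6\right) + 38\right) 118 = \left(\left(- \left(-4\right) \left(-3\right) - 6\right) + 38\right) 118 = \left(\left(\left(-1\right) 12 - 6\right) + 38\right) 118 = \left(\left(-12 - 6\right) + 38\right) 118 = \left(-18 + 38\right) 118 = 20 \cdot 118 = 2360$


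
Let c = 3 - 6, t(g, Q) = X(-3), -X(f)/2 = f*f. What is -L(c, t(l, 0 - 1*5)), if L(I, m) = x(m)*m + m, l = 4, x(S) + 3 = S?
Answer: -360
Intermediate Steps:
x(S) = -3 + S
X(f) = -2*f² (X(f) = -2*f*f = -2*f²)
t(g, Q) = -18 (t(g, Q) = -2*(-3)² = -2*9 = -18)
c = -3
L(I, m) = m + m*(-3 + m) (L(I, m) = (-3 + m)*m + m = m*(-3 + m) + m = m + m*(-3 + m))
-L(c, t(l, 0 - 1*5)) = -(-18)*(-2 - 18) = -(-18)*(-20) = -1*360 = -360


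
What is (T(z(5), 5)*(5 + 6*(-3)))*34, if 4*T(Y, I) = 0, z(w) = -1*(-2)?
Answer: 0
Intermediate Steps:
z(w) = 2
T(Y, I) = 0 (T(Y, I) = (¼)*0 = 0)
(T(z(5), 5)*(5 + 6*(-3)))*34 = (0*(5 + 6*(-3)))*34 = (0*(5 - 18))*34 = (0*(-13))*34 = 0*34 = 0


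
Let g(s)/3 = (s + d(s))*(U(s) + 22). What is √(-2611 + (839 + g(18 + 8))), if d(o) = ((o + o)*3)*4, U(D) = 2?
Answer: 2*√11257 ≈ 212.20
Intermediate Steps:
d(o) = 24*o (d(o) = ((2*o)*3)*4 = (6*o)*4 = 24*o)
g(s) = 1800*s (g(s) = 3*((s + 24*s)*(2 + 22)) = 3*((25*s)*24) = 3*(600*s) = 1800*s)
√(-2611 + (839 + g(18 + 8))) = √(-2611 + (839 + 1800*(18 + 8))) = √(-2611 + (839 + 1800*26)) = √(-2611 + (839 + 46800)) = √(-2611 + 47639) = √45028 = 2*√11257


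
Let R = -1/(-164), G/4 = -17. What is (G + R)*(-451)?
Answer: 122661/4 ≈ 30665.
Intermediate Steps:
G = -68 (G = 4*(-17) = -68)
R = 1/164 (R = -1*(-1/164) = 1/164 ≈ 0.0060976)
(G + R)*(-451) = (-68 + 1/164)*(-451) = -11151/164*(-451) = 122661/4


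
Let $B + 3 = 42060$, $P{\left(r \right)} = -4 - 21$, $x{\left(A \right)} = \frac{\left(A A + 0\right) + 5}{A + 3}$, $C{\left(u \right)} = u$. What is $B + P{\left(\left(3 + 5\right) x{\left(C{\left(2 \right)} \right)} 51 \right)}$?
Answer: $42032$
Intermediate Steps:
$x{\left(A \right)} = \frac{5 + A^{2}}{3 + A}$ ($x{\left(A \right)} = \frac{\left(A^{2} + 0\right) + 5}{3 + A} = \frac{A^{2} + 5}{3 + A} = \frac{5 + A^{2}}{3 + A}$)
$P{\left(r \right)} = -25$
$B = 42057$ ($B = -3 + 42060 = 42057$)
$B + P{\left(\left(3 + 5\right) x{\left(C{\left(2 \right)} \right)} 51 \right)} = 42057 - 25 = 42032$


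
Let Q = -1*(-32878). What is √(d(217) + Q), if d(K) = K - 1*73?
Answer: √33022 ≈ 181.72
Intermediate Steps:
d(K) = -73 + K (d(K) = K - 73 = -73 + K)
Q = 32878
√(d(217) + Q) = √((-73 + 217) + 32878) = √(144 + 32878) = √33022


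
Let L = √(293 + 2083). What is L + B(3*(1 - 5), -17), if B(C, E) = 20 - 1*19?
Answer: 1 + 6*√66 ≈ 49.744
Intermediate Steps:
B(C, E) = 1 (B(C, E) = 20 - 19 = 1)
L = 6*√66 (L = √2376 = 6*√66 ≈ 48.744)
L + B(3*(1 - 5), -17) = 6*√66 + 1 = 1 + 6*√66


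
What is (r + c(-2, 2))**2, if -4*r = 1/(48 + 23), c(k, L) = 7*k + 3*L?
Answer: 5166529/80656 ≈ 64.056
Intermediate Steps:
c(k, L) = 3*L + 7*k
r = -1/284 (r = -1/(4*(48 + 23)) = -1/4/71 = -1/4*1/71 = -1/284 ≈ -0.0035211)
(r + c(-2, 2))**2 = (-1/284 + (3*2 + 7*(-2)))**2 = (-1/284 + (6 - 14))**2 = (-1/284 - 8)**2 = (-2273/284)**2 = 5166529/80656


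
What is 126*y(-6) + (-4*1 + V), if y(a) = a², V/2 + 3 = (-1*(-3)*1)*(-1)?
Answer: 4520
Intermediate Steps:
V = -12 (V = -6 + 2*((-1*(-3)*1)*(-1)) = -6 + 2*((3*1)*(-1)) = -6 + 2*(3*(-1)) = -6 + 2*(-3) = -6 - 6 = -12)
126*y(-6) + (-4*1 + V) = 126*(-6)² + (-4*1 - 12) = 126*36 + (-4 - 12) = 4536 - 16 = 4520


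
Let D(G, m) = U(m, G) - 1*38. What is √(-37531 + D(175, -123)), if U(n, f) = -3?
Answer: 2*I*√9393 ≈ 193.83*I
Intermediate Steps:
D(G, m) = -41 (D(G, m) = -3 - 1*38 = -3 - 38 = -41)
√(-37531 + D(175, -123)) = √(-37531 - 41) = √(-37572) = 2*I*√9393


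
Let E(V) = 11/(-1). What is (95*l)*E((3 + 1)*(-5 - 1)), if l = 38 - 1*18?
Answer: -20900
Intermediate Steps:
l = 20 (l = 38 - 18 = 20)
E(V) = -11 (E(V) = 11*(-1) = -11)
(95*l)*E((3 + 1)*(-5 - 1)) = (95*20)*(-11) = 1900*(-11) = -20900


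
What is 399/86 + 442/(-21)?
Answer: -29633/1806 ≈ -16.408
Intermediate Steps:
399/86 + 442/(-21) = 399*(1/86) + 442*(-1/21) = 399/86 - 442/21 = -29633/1806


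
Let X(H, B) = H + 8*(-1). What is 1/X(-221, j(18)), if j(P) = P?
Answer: -1/229 ≈ -0.0043668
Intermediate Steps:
X(H, B) = -8 + H (X(H, B) = H - 8 = -8 + H)
1/X(-221, j(18)) = 1/(-8 - 221) = 1/(-229) = -1/229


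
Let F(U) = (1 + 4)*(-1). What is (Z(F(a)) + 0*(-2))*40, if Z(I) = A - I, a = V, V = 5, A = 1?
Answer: 240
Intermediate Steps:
a = 5
F(U) = -5 (F(U) = 5*(-1) = -5)
Z(I) = 1 - I
(Z(F(a)) + 0*(-2))*40 = ((1 - 1*(-5)) + 0*(-2))*40 = ((1 + 5) + 0)*40 = (6 + 0)*40 = 6*40 = 240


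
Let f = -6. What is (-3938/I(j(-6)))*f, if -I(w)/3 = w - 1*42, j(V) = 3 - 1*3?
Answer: 3938/21 ≈ 187.52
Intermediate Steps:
j(V) = 0 (j(V) = 3 - 3 = 0)
I(w) = 126 - 3*w (I(w) = -3*(w - 1*42) = -3*(w - 42) = -3*(-42 + w) = 126 - 3*w)
(-3938/I(j(-6)))*f = -3938/(126 - 3*0)*(-6) = -3938/(126 + 0)*(-6) = -3938/126*(-6) = -3938*1/126*(-6) = -1969/63*(-6) = 3938/21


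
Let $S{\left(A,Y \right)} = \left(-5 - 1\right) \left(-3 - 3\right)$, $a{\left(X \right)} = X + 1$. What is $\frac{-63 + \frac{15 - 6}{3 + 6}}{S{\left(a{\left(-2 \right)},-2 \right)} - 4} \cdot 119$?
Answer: $- \frac{3689}{16} \approx -230.56$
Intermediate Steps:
$a{\left(X \right)} = 1 + X$
$S{\left(A,Y \right)} = 36$ ($S{\left(A,Y \right)} = \left(-5 - 1\right) \left(-6\right) = \left(-6\right) \left(-6\right) = 36$)
$\frac{-63 + \frac{15 - 6}{3 + 6}}{S{\left(a{\left(-2 \right)},-2 \right)} - 4} \cdot 119 = \frac{-63 + \frac{15 - 6}{3 + 6}}{36 - 4} \cdot 119 = \frac{-63 + \frac{9}{9}}{32} \cdot 119 = \left(-63 + 9 \cdot \frac{1}{9}\right) \frac{1}{32} \cdot 119 = \left(-63 + 1\right) \frac{1}{32} \cdot 119 = \left(-62\right) \frac{1}{32} \cdot 119 = \left(- \frac{31}{16}\right) 119 = - \frac{3689}{16}$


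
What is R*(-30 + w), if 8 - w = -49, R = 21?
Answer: 567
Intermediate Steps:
w = 57 (w = 8 - 1*(-49) = 8 + 49 = 57)
R*(-30 + w) = 21*(-30 + 57) = 21*27 = 567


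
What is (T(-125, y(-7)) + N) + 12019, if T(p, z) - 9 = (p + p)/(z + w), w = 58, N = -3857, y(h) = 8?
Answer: 269518/33 ≈ 8167.2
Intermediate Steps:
T(p, z) = 9 + 2*p/(58 + z) (T(p, z) = 9 + (p + p)/(z + 58) = 9 + (2*p)/(58 + z) = 9 + 2*p/(58 + z))
(T(-125, y(-7)) + N) + 12019 = ((522 + 2*(-125) + 9*8)/(58 + 8) - 3857) + 12019 = ((522 - 250 + 72)/66 - 3857) + 12019 = ((1/66)*344 - 3857) + 12019 = (172/33 - 3857) + 12019 = -127109/33 + 12019 = 269518/33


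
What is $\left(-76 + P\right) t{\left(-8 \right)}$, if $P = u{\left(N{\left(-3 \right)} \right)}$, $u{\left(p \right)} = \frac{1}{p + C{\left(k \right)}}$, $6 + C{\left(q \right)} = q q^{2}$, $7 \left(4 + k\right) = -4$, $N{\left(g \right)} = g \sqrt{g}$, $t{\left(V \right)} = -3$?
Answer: $\frac{9 \left(- 882373 i + 26068 \sqrt{3}\right)}{- 34826 i + 1029 \sqrt{3}} \approx 228.03 - 0.0015082 i$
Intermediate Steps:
$N{\left(g \right)} = g^{\frac{3}{2}}$
$k = - \frac{32}{7}$ ($k = -4 + \frac{1}{7} \left(-4\right) = -4 - \frac{4}{7} = - \frac{32}{7} \approx -4.5714$)
$C{\left(q \right)} = -6 + q^{3}$ ($C{\left(q \right)} = -6 + q q^{2} = -6 + q^{3}$)
$u{\left(p \right)} = \frac{1}{- \frac{34826}{343} + p}$ ($u{\left(p \right)} = \frac{1}{p + \left(-6 + \left(- \frac{32}{7}\right)^{3}\right)} = \frac{1}{p - \frac{34826}{343}} = \frac{1}{- \frac{34826}{343} + p}$)
$P = \frac{343}{-34826 - 1029 i \sqrt{3}}$ ($P = \frac{343}{-34826 + 343 \left(-3\right)^{\frac{3}{2}}} = \frac{343}{-34826 + 343 \left(- 3 i \sqrt{3}\right)} = \frac{343}{-34826 - 1029 i \sqrt{3}} \approx -0.0098232 + 0.00050272 i$)
$\left(-76 + P\right) t{\left(-8 \right)} = \left(-76 - \left(\frac{11945318}{1216026799} - \frac{352947 i \sqrt{3}}{1216026799}\right)\right) \left(-3\right) = \left(- \frac{92429982042}{1216026799} + \frac{352947 i \sqrt{3}}{1216026799}\right) \left(-3\right) = \frac{277289946126}{1216026799} - \frac{1058841 i \sqrt{3}}{1216026799}$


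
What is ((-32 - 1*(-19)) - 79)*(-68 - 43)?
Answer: 10212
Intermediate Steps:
((-32 - 1*(-19)) - 79)*(-68 - 43) = ((-32 + 19) - 79)*(-111) = (-13 - 79)*(-111) = -92*(-111) = 10212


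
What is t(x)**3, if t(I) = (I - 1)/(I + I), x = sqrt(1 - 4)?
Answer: I*sqrt(3)/9 ≈ 0.19245*I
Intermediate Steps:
x = I*sqrt(3) (x = sqrt(-3) = I*sqrt(3) ≈ 1.732*I)
t(I) = (-1 + I)/(2*I) (t(I) = (-1 + I)/((2*I)) = (-1 + I)*(1/(2*I)) = (-1 + I)/(2*I))
t(x)**3 = ((-1 + I*sqrt(3))/(2*((I*sqrt(3)))))**3 = ((-I*sqrt(3)/3)*(-1 + I*sqrt(3))/2)**3 = (-I*sqrt(3)*(-1 + I*sqrt(3))/6)**3 = I*sqrt(3)*(-1 + I*sqrt(3))**3/72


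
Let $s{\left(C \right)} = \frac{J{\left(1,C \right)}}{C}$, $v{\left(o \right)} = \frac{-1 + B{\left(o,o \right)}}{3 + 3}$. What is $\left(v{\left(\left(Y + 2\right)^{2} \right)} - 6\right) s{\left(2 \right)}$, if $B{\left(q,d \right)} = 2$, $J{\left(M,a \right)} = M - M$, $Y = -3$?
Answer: $0$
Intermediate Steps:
$J{\left(M,a \right)} = 0$
$v{\left(o \right)} = \frac{1}{6}$ ($v{\left(o \right)} = \frac{-1 + 2}{3 + 3} = 1 \cdot \frac{1}{6} = \frac{1}{6}$)
$s{\left(C \right)} = 0$ ($s{\left(C \right)} = \frac{0}{C} = 0$)
$\left(v{\left(\left(Y + 2\right)^{2} \right)} - 6\right) s{\left(2 \right)} = \left(\frac{1}{6} - 6\right) 0 = \left(- \frac{35}{6}\right) 0 = 0$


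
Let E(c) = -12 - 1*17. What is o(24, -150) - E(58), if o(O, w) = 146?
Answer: 175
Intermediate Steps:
E(c) = -29 (E(c) = -12 - 17 = -29)
o(24, -150) - E(58) = 146 - 1*(-29) = 146 + 29 = 175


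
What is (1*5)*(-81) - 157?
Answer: -562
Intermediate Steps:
(1*5)*(-81) - 157 = 5*(-81) - 157 = -405 - 157 = -562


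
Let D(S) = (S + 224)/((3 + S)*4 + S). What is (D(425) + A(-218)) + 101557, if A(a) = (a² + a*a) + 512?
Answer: 421239678/2137 ≈ 1.9712e+5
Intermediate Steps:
A(a) = 512 + 2*a² (A(a) = (a² + a²) + 512 = 2*a² + 512 = 512 + 2*a²)
D(S) = (224 + S)/(12 + 5*S) (D(S) = (224 + S)/((12 + 4*S) + S) = (224 + S)/(12 + 5*S))
(D(425) + A(-218)) + 101557 = ((224 + 425)/(12 + 5*425) + (512 + 2*(-218)²)) + 101557 = (649/(12 + 2125) + (512 + 2*47524)) + 101557 = (649/2137 + (512 + 95048)) + 101557 = ((1/2137)*649 + 95560) + 101557 = (649/2137 + 95560) + 101557 = 204212369/2137 + 101557 = 421239678/2137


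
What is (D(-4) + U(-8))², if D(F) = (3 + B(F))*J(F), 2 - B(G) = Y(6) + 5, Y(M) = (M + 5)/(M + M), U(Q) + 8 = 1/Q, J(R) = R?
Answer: 11449/576 ≈ 19.877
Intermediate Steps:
U(Q) = -8 + 1/Q
Y(M) = (5 + M)/(2*M) (Y(M) = (5 + M)/((2*M)) = (5 + M)*(1/(2*M)) = (5 + M)/(2*M))
B(G) = -47/12 (B(G) = 2 - ((½)*(5 + 6)/6 + 5) = 2 - ((½)*(⅙)*11 + 5) = 2 - (11/12 + 5) = 2 - 1*71/12 = 2 - 71/12 = -47/12)
D(F) = -11*F/12 (D(F) = (3 - 47/12)*F = -11*F/12)
(D(-4) + U(-8))² = (-11/12*(-4) + (-8 + 1/(-8)))² = (11/3 + (-8 - ⅛))² = (11/3 - 65/8)² = (-107/24)² = 11449/576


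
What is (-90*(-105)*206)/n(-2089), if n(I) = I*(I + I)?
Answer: 973350/4363921 ≈ 0.22304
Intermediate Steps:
n(I) = 2*I**2 (n(I) = I*(2*I) = 2*I**2)
(-90*(-105)*206)/n(-2089) = (-90*(-105)*206)/((2*(-2089)**2)) = (9450*206)/((2*4363921)) = 1946700/8727842 = 1946700*(1/8727842) = 973350/4363921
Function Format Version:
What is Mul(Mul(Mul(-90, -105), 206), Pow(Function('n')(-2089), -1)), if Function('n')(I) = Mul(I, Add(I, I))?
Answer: Rational(973350, 4363921) ≈ 0.22304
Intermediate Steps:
Function('n')(I) = Mul(2, Pow(I, 2)) (Function('n')(I) = Mul(I, Mul(2, I)) = Mul(2, Pow(I, 2)))
Mul(Mul(Mul(-90, -105), 206), Pow(Function('n')(-2089), -1)) = Mul(Mul(Mul(-90, -105), 206), Pow(Mul(2, Pow(-2089, 2)), -1)) = Mul(Mul(9450, 206), Pow(Mul(2, 4363921), -1)) = Mul(1946700, Pow(8727842, -1)) = Mul(1946700, Rational(1, 8727842)) = Rational(973350, 4363921)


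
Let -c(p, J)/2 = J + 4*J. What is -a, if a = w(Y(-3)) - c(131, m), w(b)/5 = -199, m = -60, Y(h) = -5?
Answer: 1595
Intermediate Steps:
c(p, J) = -10*J (c(p, J) = -2*(J + 4*J) = -10*J)
w(b) = -995 (w(b) = 5*(-199) = -995)
a = -1595 (a = -995 - (-10)*(-60) = -995 - 1*600 = -995 - 600 = -1595)
-a = -1*(-1595) = 1595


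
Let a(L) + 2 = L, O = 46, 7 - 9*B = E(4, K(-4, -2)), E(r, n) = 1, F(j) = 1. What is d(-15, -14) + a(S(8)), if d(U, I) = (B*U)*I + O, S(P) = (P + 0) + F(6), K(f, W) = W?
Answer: 193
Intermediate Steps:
B = ⅔ (B = 7/9 - ⅑*1 = 7/9 - ⅑ = ⅔ ≈ 0.66667)
S(P) = 1 + P (S(P) = (P + 0) + 1 = P + 1 = 1 + P)
d(U, I) = 46 + 2*I*U/3 (d(U, I) = (2*U/3)*I + 46 = 2*I*U/3 + 46 = 46 + 2*I*U/3)
a(L) = -2 + L
d(-15, -14) + a(S(8)) = (46 + (⅔)*(-14)*(-15)) + (-2 + (1 + 8)) = (46 + 140) + (-2 + 9) = 186 + 7 = 193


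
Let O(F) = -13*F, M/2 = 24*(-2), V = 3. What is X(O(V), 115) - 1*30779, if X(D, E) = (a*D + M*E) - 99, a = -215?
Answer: -33533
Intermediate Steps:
M = -96 (M = 2*(24*(-2)) = 2*(-48) = -96)
X(D, E) = -99 - 215*D - 96*E (X(D, E) = (-215*D - 96*E) - 99 = -99 - 215*D - 96*E)
X(O(V), 115) - 1*30779 = (-99 - (-2795)*3 - 96*115) - 1*30779 = (-99 - 215*(-39) - 11040) - 30779 = (-99 + 8385 - 11040) - 30779 = -2754 - 30779 = -33533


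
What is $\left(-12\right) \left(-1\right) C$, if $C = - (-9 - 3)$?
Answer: $144$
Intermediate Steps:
$C = 12$ ($C = - (-9 - 3) = \left(-1\right) \left(-12\right) = 12$)
$\left(-12\right) \left(-1\right) C = \left(-12\right) \left(-1\right) 12 = 12 \cdot 12 = 144$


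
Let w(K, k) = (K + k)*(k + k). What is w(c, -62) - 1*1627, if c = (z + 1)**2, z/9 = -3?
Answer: -77763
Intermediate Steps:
z = -27 (z = 9*(-3) = -27)
c = 676 (c = (-27 + 1)**2 = (-26)**2 = 676)
w(K, k) = 2*k*(K + k) (w(K, k) = (K + k)*(2*k) = 2*k*(K + k))
w(c, -62) - 1*1627 = 2*(-62)*(676 - 62) - 1*1627 = 2*(-62)*614 - 1627 = -76136 - 1627 = -77763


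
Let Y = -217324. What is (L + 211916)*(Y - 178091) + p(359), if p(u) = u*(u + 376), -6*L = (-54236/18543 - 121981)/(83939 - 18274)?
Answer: -1943438484532828629/23192878 ≈ -8.3795e+10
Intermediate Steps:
L = 323135417/1043679510 (L = -(-54236/18543 - 121981)/(6*(83939 - 18274)) = -(-54236*1/18543 - 121981)/(6*65665) = -(-7748/2649 - 121981)/(6*65665) = -(-323135417)/(15894*65665) = -⅙*(-323135417/173946585) = 323135417/1043679510 ≈ 0.30961)
p(u) = u*(376 + u)
(L + 211916)*(Y - 178091) + p(359) = (323135417/1043679510 + 211916)*(-217324 - 178091) + 359*(376 + 359) = (221172710176577/1043679510)*(-395415) + 359*735 = -1943444604321582099/23192878 + 263865 = -1943438484532828629/23192878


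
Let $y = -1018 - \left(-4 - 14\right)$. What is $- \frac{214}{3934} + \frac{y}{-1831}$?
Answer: $\frac{1771083}{3601577} \approx 0.49175$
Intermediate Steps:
$y = -1000$ ($y = -1018 - \left(-4 - 14\right) = -1018 - -18 = -1018 + 18 = -1000$)
$- \frac{214}{3934} + \frac{y}{-1831} = - \frac{214}{3934} - \frac{1000}{-1831} = \left(-214\right) \frac{1}{3934} - - \frac{1000}{1831} = - \frac{107}{1967} + \frac{1000}{1831} = \frac{1771083}{3601577}$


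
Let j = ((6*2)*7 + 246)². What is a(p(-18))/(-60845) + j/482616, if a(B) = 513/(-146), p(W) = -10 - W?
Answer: 6719767882/29772614555 ≈ 0.22570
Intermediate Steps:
a(B) = -513/146 (a(B) = 513*(-1/146) = -513/146)
j = 108900 (j = (12*7 + 246)² = (84 + 246)² = 330² = 108900)
a(p(-18))/(-60845) + j/482616 = -513/146/(-60845) + 108900/482616 = -513/146*(-1/60845) + 108900*(1/482616) = 513/8883370 + 3025/13406 = 6719767882/29772614555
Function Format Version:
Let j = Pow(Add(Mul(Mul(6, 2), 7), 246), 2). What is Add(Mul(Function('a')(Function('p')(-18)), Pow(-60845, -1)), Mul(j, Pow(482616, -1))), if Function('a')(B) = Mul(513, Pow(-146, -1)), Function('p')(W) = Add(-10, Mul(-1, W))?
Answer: Rational(6719767882, 29772614555) ≈ 0.22570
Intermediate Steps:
Function('a')(B) = Rational(-513, 146) (Function('a')(B) = Mul(513, Rational(-1, 146)) = Rational(-513, 146))
j = 108900 (j = Pow(Add(Mul(12, 7), 246), 2) = Pow(Add(84, 246), 2) = Pow(330, 2) = 108900)
Add(Mul(Function('a')(Function('p')(-18)), Pow(-60845, -1)), Mul(j, Pow(482616, -1))) = Add(Mul(Rational(-513, 146), Pow(-60845, -1)), Mul(108900, Pow(482616, -1))) = Add(Mul(Rational(-513, 146), Rational(-1, 60845)), Mul(108900, Rational(1, 482616))) = Add(Rational(513, 8883370), Rational(3025, 13406)) = Rational(6719767882, 29772614555)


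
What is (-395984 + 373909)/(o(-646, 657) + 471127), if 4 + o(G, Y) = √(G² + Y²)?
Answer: -10400040225/221956032164 + 22075*√848965/221956032164 ≈ -0.046765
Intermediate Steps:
o(G, Y) = -4 + √(G² + Y²)
(-395984 + 373909)/(o(-646, 657) + 471127) = (-395984 + 373909)/((-4 + √((-646)² + 657²)) + 471127) = -22075/((-4 + √(417316 + 431649)) + 471127) = -22075/((-4 + √848965) + 471127) = -22075/(471123 + √848965)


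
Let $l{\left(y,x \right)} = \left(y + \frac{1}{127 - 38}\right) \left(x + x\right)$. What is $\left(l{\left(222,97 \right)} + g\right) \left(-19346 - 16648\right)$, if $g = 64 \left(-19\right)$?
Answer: $- \frac{134078441868}{89} \approx -1.5065 \cdot 10^{9}$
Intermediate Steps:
$g = -1216$
$l{\left(y,x \right)} = 2 x \left(\frac{1}{89} + y\right)$ ($l{\left(y,x \right)} = \left(y + \frac{1}{89}\right) 2 x = \left(\frac{1}{89} + y\right) 2 x = 2 x \left(\frac{1}{89} + y\right)$)
$\left(l{\left(222,97 \right)} + g\right) \left(-19346 - 16648\right) = \left(\frac{2}{89} \cdot 97 \left(1 + 89 \cdot 222\right) - 1216\right) \left(-19346 - 16648\right) = \left(\frac{2}{89} \cdot 97 \left(1 + 19758\right) - 1216\right) \left(-35994\right) = \left(\frac{2}{89} \cdot 97 \cdot 19759 - 1216\right) \left(-35994\right) = \left(\frac{3833246}{89} - 1216\right) \left(-35994\right) = \frac{3725022}{89} \left(-35994\right) = - \frac{134078441868}{89}$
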